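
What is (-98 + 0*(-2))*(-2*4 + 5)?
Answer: 294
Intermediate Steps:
(-98 + 0*(-2))*(-2*4 + 5) = (-98 + 0)*(-8 + 5) = -98*(-3) = 294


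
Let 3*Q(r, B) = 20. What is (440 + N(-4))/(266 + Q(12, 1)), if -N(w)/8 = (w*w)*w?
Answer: 1428/409 ≈ 3.4914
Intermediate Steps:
Q(r, B) = 20/3 (Q(r, B) = (⅓)*20 = 20/3)
N(w) = -8*w³ (N(w) = -8*w*w*w = -8*w²*w = -8*w³)
(440 + N(-4))/(266 + Q(12, 1)) = (440 - 8*(-4)³)/(266 + 20/3) = (440 - 8*(-64))/(818/3) = (440 + 512)*(3/818) = 952*(3/818) = 1428/409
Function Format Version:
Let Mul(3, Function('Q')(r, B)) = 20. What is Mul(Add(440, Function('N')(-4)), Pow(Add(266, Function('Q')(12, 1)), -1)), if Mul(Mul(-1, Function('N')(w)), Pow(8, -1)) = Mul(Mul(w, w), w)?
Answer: Rational(1428, 409) ≈ 3.4914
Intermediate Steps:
Function('Q')(r, B) = Rational(20, 3) (Function('Q')(r, B) = Mul(Rational(1, 3), 20) = Rational(20, 3))
Function('N')(w) = Mul(-8, Pow(w, 3)) (Function('N')(w) = Mul(-8, Mul(Mul(w, w), w)) = Mul(-8, Mul(Pow(w, 2), w)) = Mul(-8, Pow(w, 3)))
Mul(Add(440, Function('N')(-4)), Pow(Add(266, Function('Q')(12, 1)), -1)) = Mul(Add(440, Mul(-8, Pow(-4, 3))), Pow(Add(266, Rational(20, 3)), -1)) = Mul(Add(440, Mul(-8, -64)), Pow(Rational(818, 3), -1)) = Mul(Add(440, 512), Rational(3, 818)) = Mul(952, Rational(3, 818)) = Rational(1428, 409)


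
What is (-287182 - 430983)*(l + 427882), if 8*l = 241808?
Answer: -328997131820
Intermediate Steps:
l = 30226 (l = (⅛)*241808 = 30226)
(-287182 - 430983)*(l + 427882) = (-287182 - 430983)*(30226 + 427882) = -718165*458108 = -328997131820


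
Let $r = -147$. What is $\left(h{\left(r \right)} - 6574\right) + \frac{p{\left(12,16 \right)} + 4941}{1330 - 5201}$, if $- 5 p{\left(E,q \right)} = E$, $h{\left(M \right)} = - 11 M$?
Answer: $- \frac{95967428}{19355} \approx -4958.3$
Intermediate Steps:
$p{\left(E,q \right)} = - \frac{E}{5}$
$\left(h{\left(r \right)} - 6574\right) + \frac{p{\left(12,16 \right)} + 4941}{1330 - 5201} = \left(\left(-11\right) \left(-147\right) - 6574\right) + \frac{\left(- \frac{1}{5}\right) 12 + 4941}{1330 - 5201} = \left(1617 - 6574\right) + \frac{- \frac{12}{5} + 4941}{-3871} = -4957 + \frac{24693}{5} \left(- \frac{1}{3871}\right) = -4957 - \frac{24693}{19355} = - \frac{95967428}{19355}$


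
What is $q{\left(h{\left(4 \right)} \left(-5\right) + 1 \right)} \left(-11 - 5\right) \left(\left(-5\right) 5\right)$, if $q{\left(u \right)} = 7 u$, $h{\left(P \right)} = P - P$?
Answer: $2800$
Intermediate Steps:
$h{\left(P \right)} = 0$
$q{\left(h{\left(4 \right)} \left(-5\right) + 1 \right)} \left(-11 - 5\right) \left(\left(-5\right) 5\right) = 7 \left(0 \left(-5\right) + 1\right) \left(-11 - 5\right) \left(\left(-5\right) 5\right) = 7 \left(0 + 1\right) \left(-16\right) \left(-25\right) = 7 \cdot 1 \left(-16\right) \left(-25\right) = 7 \left(-16\right) \left(-25\right) = \left(-112\right) \left(-25\right) = 2800$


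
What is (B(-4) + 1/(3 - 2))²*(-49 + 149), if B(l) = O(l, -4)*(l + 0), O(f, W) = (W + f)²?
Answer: 6502500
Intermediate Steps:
B(l) = l*(-4 + l)² (B(l) = (-4 + l)²*(l + 0) = (-4 + l)²*l = l*(-4 + l)²)
(B(-4) + 1/(3 - 2))²*(-49 + 149) = (-4*(-4 - 4)² + 1/(3 - 2))²*(-49 + 149) = (-4*(-8)² + 1/1)²*100 = (-4*64 + 1)²*100 = (-256 + 1)²*100 = (-255)²*100 = 65025*100 = 6502500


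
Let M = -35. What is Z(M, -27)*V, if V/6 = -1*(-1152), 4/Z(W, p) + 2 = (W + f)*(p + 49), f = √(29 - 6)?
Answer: -5336064/146213 - 152064*√23/146213 ≈ -41.483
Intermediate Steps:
f = √23 ≈ 4.7958
Z(W, p) = 4/(-2 + (49 + p)*(W + √23)) (Z(W, p) = 4/(-2 + (W + √23)*(p + 49)) = 4/(-2 + (W + √23)*(49 + p)) = 4/(-2 + (49 + p)*(W + √23)))
V = 6912 (V = 6*(-1*(-1152)) = 6*1152 = 6912)
Z(M, -27)*V = (4/(-2 + 49*(-35) + 49*√23 - 35*(-27) - 27*√23))*6912 = (4/(-2 - 1715 + 49*√23 + 945 - 27*√23))*6912 = (4/(-772 + 22*√23))*6912 = 27648/(-772 + 22*√23)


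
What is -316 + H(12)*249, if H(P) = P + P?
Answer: 5660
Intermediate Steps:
H(P) = 2*P
-316 + H(12)*249 = -316 + (2*12)*249 = -316 + 24*249 = -316 + 5976 = 5660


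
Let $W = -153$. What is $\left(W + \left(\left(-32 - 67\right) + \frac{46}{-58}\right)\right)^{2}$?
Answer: $\frac{53743561}{841} \approx 63904.0$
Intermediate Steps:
$\left(W + \left(\left(-32 - 67\right) + \frac{46}{-58}\right)\right)^{2} = \left(-153 + \left(\left(-32 - 67\right) + \frac{46}{-58}\right)\right)^{2} = \left(-153 + \left(-99 + 46 \left(- \frac{1}{58}\right)\right)\right)^{2} = \left(-153 - \frac{2894}{29}\right)^{2} = \left(- \frac{7331}{29}\right)^{2} = \frac{53743561}{841}$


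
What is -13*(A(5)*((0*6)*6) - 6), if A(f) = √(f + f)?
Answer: 78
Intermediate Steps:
A(f) = √2*√f (A(f) = √(2*f) = √2*√f)
-13*(A(5)*((0*6)*6) - 6) = -13*((√2*√5)*((0*6)*6) - 6) = -13*(√10*(0*6) - 6) = -13*(√10*0 - 6) = -13*(0 - 6) = -13*(-6) = 78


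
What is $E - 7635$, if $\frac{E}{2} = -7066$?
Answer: $-21767$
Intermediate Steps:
$E = -14132$ ($E = 2 \left(-7066\right) = -14132$)
$E - 7635 = -14132 - 7635 = -21767$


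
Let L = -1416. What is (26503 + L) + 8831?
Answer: 33918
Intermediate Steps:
(26503 + L) + 8831 = (26503 - 1416) + 8831 = 25087 + 8831 = 33918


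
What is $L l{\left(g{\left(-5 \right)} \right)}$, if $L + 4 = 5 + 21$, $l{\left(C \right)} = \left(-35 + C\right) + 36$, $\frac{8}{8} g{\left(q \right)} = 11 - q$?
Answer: $374$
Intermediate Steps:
$g{\left(q \right)} = 11 - q$
$l{\left(C \right)} = 1 + C$
$L = 22$ ($L = -4 + \left(5 + 21\right) = -4 + 26 = 22$)
$L l{\left(g{\left(-5 \right)} \right)} = 22 \left(1 + \left(11 - -5\right)\right) = 22 \left(1 + \left(11 + 5\right)\right) = 22 \left(1 + 16\right) = 22 \cdot 17 = 374$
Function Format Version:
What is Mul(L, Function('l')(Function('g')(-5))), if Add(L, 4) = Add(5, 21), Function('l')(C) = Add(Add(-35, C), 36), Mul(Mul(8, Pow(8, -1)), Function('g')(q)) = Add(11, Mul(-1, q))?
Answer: 374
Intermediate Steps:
Function('g')(q) = Add(11, Mul(-1, q))
Function('l')(C) = Add(1, C)
L = 22 (L = Add(-4, Add(5, 21)) = Add(-4, 26) = 22)
Mul(L, Function('l')(Function('g')(-5))) = Mul(22, Add(1, Add(11, Mul(-1, -5)))) = Mul(22, Add(1, Add(11, 5))) = Mul(22, Add(1, 16)) = Mul(22, 17) = 374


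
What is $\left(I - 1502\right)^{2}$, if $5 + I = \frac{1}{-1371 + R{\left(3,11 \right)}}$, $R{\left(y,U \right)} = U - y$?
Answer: $\frac{4219088537764}{1857769} \approx 2.2711 \cdot 10^{6}$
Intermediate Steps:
$I = - \frac{6816}{1363}$ ($I = -5 + \frac{1}{-1371 + \left(11 - 3\right)} = -5 + \frac{1}{-1371 + 8} = -5 + \frac{1}{-1363} = -5 - \frac{1}{1363} = - \frac{6816}{1363} \approx -5.0007$)
$\left(I - 1502\right)^{2} = \left(- \frac{6816}{1363} - 1502\right)^{2} = \left(- \frac{2054042}{1363}\right)^{2} = \frac{4219088537764}{1857769}$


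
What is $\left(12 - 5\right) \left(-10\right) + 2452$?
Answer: $2382$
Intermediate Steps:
$\left(12 - 5\right) \left(-10\right) + 2452 = 7 \left(-10\right) + 2452 = -70 + 2452 = 2382$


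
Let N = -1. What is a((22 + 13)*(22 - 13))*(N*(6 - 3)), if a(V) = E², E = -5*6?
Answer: -2700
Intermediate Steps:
E = -30
a(V) = 900 (a(V) = (-30)² = 900)
a((22 + 13)*(22 - 13))*(N*(6 - 3)) = 900*(-(6 - 3)) = 900*(-1*3) = 900*(-3) = -2700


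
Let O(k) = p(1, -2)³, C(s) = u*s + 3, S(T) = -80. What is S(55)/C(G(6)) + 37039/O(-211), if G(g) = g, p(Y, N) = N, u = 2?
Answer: -111245/24 ≈ -4635.2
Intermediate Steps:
C(s) = 3 + 2*s (C(s) = 2*s + 3 = 3 + 2*s)
O(k) = -8 (O(k) = (-2)³ = -8)
S(55)/C(G(6)) + 37039/O(-211) = -80/(3 + 2*6) + 37039/(-8) = -80/(3 + 12) + 37039*(-⅛) = -80/15 - 37039/8 = -80*1/15 - 37039/8 = -16/3 - 37039/8 = -111245/24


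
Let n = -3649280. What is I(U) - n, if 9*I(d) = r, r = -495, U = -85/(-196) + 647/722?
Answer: 3649225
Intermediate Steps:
U = 94091/70756 (U = -85*(-1/196) + 647*(1/722) = 85/196 + 647/722 = 94091/70756 ≈ 1.3298)
I(d) = -55 (I(d) = (⅑)*(-495) = -55)
I(U) - n = -55 - 1*(-3649280) = -55 + 3649280 = 3649225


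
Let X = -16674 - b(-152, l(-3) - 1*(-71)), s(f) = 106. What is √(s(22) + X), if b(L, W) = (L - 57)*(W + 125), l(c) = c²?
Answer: √26277 ≈ 162.10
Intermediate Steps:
b(L, W) = (-57 + L)*(125 + W)
X = 26171 (X = -16674 - (-7125 - 57*((-3)² - 1*(-71)) + 125*(-152) - 152*((-3)² - 1*(-71))) = -16674 - (-7125 - 57*(9 + 71) - 19000 - 152*(9 + 71)) = -16674 - (-7125 - 57*80 - 19000 - 152*80) = -16674 - (-7125 - 4560 - 19000 - 12160) = -16674 - 1*(-42845) = -16674 + 42845 = 26171)
√(s(22) + X) = √(106 + 26171) = √26277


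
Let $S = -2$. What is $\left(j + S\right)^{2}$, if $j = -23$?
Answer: $625$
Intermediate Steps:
$\left(j + S\right)^{2} = \left(-23 - 2\right)^{2} = \left(-25\right)^{2} = 625$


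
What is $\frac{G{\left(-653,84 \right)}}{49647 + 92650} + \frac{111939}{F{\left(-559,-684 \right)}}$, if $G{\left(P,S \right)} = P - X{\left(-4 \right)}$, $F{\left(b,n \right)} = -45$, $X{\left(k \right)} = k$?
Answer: $- \frac{5309537696}{2134455} \approx -2487.5$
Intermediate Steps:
$G{\left(P,S \right)} = 4 + P$ ($G{\left(P,S \right)} = P - -4 = P + 4 = 4 + P$)
$\frac{G{\left(-653,84 \right)}}{49647 + 92650} + \frac{111939}{F{\left(-559,-684 \right)}} = \frac{4 - 653}{49647 + 92650} + \frac{111939}{-45} = - \frac{649}{142297} + 111939 \left(- \frac{1}{45}\right) = \left(-649\right) \frac{1}{142297} - \frac{37313}{15} = - \frac{649}{142297} - \frac{37313}{15} = - \frac{5309537696}{2134455}$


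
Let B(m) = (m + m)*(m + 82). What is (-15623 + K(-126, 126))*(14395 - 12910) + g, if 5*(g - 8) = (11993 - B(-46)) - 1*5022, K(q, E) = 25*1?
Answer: -115804827/5 ≈ -2.3161e+7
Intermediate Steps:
K(q, E) = 25
B(m) = 2*m*(82 + m) (B(m) = (2*m)*(82 + m) = 2*m*(82 + m))
g = 10323/5 (g = 8 + ((11993 - 2*(-46)*(82 - 46)) - 1*5022)/5 = 8 + ((11993 - 2*(-46)*36) - 5022)/5 = 8 + ((11993 - 1*(-3312)) - 5022)/5 = 8 + ((11993 + 3312) - 5022)/5 = 8 + (15305 - 5022)/5 = 8 + (1/5)*10283 = 8 + 10283/5 = 10323/5 ≈ 2064.6)
(-15623 + K(-126, 126))*(14395 - 12910) + g = (-15623 + 25)*(14395 - 12910) + 10323/5 = -15598*1485 + 10323/5 = -23163030 + 10323/5 = -115804827/5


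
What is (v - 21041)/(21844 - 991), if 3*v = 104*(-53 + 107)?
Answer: -19169/20853 ≈ -0.91924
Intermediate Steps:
v = 1872 (v = (104*(-53 + 107))/3 = (104*54)/3 = (⅓)*5616 = 1872)
(v - 21041)/(21844 - 991) = (1872 - 21041)/(21844 - 991) = -19169/20853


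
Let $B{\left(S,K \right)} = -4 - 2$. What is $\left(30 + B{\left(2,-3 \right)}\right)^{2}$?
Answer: $576$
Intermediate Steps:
$B{\left(S,K \right)} = -6$
$\left(30 + B{\left(2,-3 \right)}\right)^{2} = \left(30 - 6\right)^{2} = 24^{2} = 576$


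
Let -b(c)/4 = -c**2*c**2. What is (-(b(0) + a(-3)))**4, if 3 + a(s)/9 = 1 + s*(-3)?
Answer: 15752961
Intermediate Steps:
a(s) = -18 - 27*s (a(s) = -27 + 9*(1 + s*(-3)) = -27 + 9*(1 - 3*s) = -27 + (9 - 27*s) = -18 - 27*s)
b(c) = 4*c**4 (b(c) = -(-4)*c**2*c**2 = -(-4)*c**4 = 4*c**4)
(-(b(0) + a(-3)))**4 = (-(4*0**4 + (-18 - 27*(-3))))**4 = (-(4*0 + (-18 + 81)))**4 = (-(0 + 63))**4 = (-1*63)**4 = (-63)**4 = 15752961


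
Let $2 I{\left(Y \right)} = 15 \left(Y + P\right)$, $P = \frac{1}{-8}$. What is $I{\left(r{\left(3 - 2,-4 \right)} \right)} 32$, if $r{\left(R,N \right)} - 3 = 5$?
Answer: $1890$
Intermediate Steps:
$P = - \frac{1}{8} \approx -0.125$
$r{\left(R,N \right)} = 8$ ($r{\left(R,N \right)} = 3 + 5 = 8$)
$I{\left(Y \right)} = - \frac{15}{16} + \frac{15 Y}{2}$ ($I{\left(Y \right)} = \frac{15 \left(Y - \frac{1}{8}\right)}{2} = \frac{15 \left(- \frac{1}{8} + Y\right)}{2} = \frac{- \frac{15}{8} + 15 Y}{2} = - \frac{15}{16} + \frac{15 Y}{2}$)
$I{\left(r{\left(3 - 2,-4 \right)} \right)} 32 = \left(- \frac{15}{16} + \frac{15}{2} \cdot 8\right) 32 = \left(- \frac{15}{16} + 60\right) 32 = \frac{945}{16} \cdot 32 = 1890$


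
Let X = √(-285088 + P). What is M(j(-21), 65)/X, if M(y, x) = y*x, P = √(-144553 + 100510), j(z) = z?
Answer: -1365/√(-285088 + I*√44043) ≈ -0.00094096 + 2.5565*I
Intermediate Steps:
P = I*√44043 (P = √(-44043) = I*√44043 ≈ 209.86*I)
M(y, x) = x*y
X = √(-285088 + I*√44043) ≈ 0.197 + 533.94*I
M(j(-21), 65)/X = (65*(-21))/(√(-285088 + I*√44043)) = -1365/√(-285088 + I*√44043)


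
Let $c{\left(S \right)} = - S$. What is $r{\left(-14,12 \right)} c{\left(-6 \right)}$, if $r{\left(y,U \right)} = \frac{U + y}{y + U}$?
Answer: $6$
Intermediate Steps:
$r{\left(y,U \right)} = 1$ ($r{\left(y,U \right)} = \frac{U + y}{U + y} = 1$)
$r{\left(-14,12 \right)} c{\left(-6 \right)} = 1 \left(\left(-1\right) \left(-6\right)\right) = 1 \cdot 6 = 6$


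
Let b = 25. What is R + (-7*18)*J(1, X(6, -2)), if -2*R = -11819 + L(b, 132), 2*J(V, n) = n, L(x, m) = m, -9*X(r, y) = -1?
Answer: 11673/2 ≈ 5836.5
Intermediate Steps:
X(r, y) = 1/9 (X(r, y) = -1/9*(-1) = 1/9)
J(V, n) = n/2
R = 11687/2 (R = -(-11819 + 132)/2 = -1/2*(-11687) = 11687/2 ≈ 5843.5)
R + (-7*18)*J(1, X(6, -2)) = 11687/2 + (-7*18)*((1/2)*(1/9)) = 11687/2 - 126*1/18 = 11687/2 - 7 = 11673/2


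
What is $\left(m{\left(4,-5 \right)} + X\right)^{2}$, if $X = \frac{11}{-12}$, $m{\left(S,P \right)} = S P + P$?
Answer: $\frac{96721}{144} \approx 671.67$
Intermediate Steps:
$m{\left(S,P \right)} = P + P S$ ($m{\left(S,P \right)} = P S + P = P + P S$)
$X = - \frac{11}{12}$ ($X = 11 \left(- \frac{1}{12}\right) = - \frac{11}{12} \approx -0.91667$)
$\left(m{\left(4,-5 \right)} + X\right)^{2} = \left(- 5 \left(1 + 4\right) - \frac{11}{12}\right)^{2} = \left(\left(-5\right) 5 - \frac{11}{12}\right)^{2} = \left(-25 - \frac{11}{12}\right)^{2} = \left(- \frac{311}{12}\right)^{2} = \frac{96721}{144}$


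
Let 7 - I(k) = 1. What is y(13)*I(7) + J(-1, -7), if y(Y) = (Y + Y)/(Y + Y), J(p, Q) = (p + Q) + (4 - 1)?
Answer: 1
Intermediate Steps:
I(k) = 6 (I(k) = 7 - 1*1 = 7 - 1 = 6)
J(p, Q) = 3 + Q + p (J(p, Q) = (Q + p) + 3 = 3 + Q + p)
y(Y) = 1 (y(Y) = (2*Y)/((2*Y)) = (2*Y)*(1/(2*Y)) = 1)
y(13)*I(7) + J(-1, -7) = 1*6 + (3 - 7 - 1) = 6 - 5 = 1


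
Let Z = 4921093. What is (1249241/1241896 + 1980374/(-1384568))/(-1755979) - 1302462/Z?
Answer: -491579217483722853326557/1857335765029550585022952 ≈ -0.26467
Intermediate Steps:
(1249241/1241896 + 1980374/(-1384568))/(-1755979) - 1302462/Z = (1249241/1241896 + 1980374/(-1384568))/(-1755979) - 1302462/4921093 = (1249241*(1/1241896) + 1980374*(-1/1384568))*(-1/1755979) - 1302462*1/4921093 = (1249241/1241896 - 990187/692284)*(-1/1755979) - 1302462/4921093 = -91219929527/214936182616*(-1/1755979) - 1302462/4921093 = 91219929527/377423423013861064 - 1302462/4921093 = -491579217483722853326557/1857335765029550585022952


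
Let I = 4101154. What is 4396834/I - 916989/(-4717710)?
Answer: 4083950139241/3224675872890 ≈ 1.2665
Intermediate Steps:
4396834/I - 916989/(-4717710) = 4396834/4101154 - 916989/(-4717710) = 4396834*(1/4101154) - 916989*(-1/4717710) = 2198417/2050577 + 305663/1572570 = 4083950139241/3224675872890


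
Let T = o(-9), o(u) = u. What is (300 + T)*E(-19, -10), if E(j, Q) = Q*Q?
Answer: 29100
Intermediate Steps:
E(j, Q) = Q²
T = -9
(300 + T)*E(-19, -10) = (300 - 9)*(-10)² = 291*100 = 29100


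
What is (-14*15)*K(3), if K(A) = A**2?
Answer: -1890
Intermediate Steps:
(-14*15)*K(3) = -14*15*3**2 = -210*9 = -1890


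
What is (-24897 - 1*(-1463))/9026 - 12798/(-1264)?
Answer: 271817/36104 ≈ 7.5287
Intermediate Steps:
(-24897 - 1*(-1463))/9026 - 12798/(-1264) = (-24897 + 1463)*(1/9026) - 12798*(-1/1264) = -23434*1/9026 + 81/8 = -11717/4513 + 81/8 = 271817/36104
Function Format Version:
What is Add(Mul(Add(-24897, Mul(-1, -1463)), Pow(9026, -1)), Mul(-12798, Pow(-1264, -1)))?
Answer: Rational(271817, 36104) ≈ 7.5287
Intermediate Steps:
Add(Mul(Add(-24897, Mul(-1, -1463)), Pow(9026, -1)), Mul(-12798, Pow(-1264, -1))) = Add(Mul(Add(-24897, 1463), Rational(1, 9026)), Mul(-12798, Rational(-1, 1264))) = Add(Mul(-23434, Rational(1, 9026)), Rational(81, 8)) = Add(Rational(-11717, 4513), Rational(81, 8)) = Rational(271817, 36104)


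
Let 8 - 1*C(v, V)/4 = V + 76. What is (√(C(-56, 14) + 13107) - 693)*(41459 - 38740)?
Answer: -1884267 + 2719*√12779 ≈ -1.5769e+6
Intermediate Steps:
C(v, V) = -272 - 4*V (C(v, V) = 32 - 4*(V + 76) = 32 - 4*(76 + V) = 32 + (-304 - 4*V) = -272 - 4*V)
(√(C(-56, 14) + 13107) - 693)*(41459 - 38740) = (√((-272 - 4*14) + 13107) - 693)*(41459 - 38740) = (√((-272 - 56) + 13107) - 693)*2719 = (√(-328 + 13107) - 693)*2719 = (√12779 - 693)*2719 = (-693 + √12779)*2719 = -1884267 + 2719*√12779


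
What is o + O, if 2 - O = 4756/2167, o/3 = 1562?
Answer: 10154140/2167 ≈ 4685.8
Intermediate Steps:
o = 4686 (o = 3*1562 = 4686)
O = -422/2167 (O = 2 - 4756/2167 = -422/2167 ≈ -0.19474)
o + O = 4686 - 422/2167 = 10154140/2167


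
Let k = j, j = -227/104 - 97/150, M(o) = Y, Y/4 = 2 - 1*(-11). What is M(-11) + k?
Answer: 383531/7800 ≈ 49.171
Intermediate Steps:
Y = 52 (Y = 4*(2 - 1*(-11)) = 4*(2 + 11) = 4*13 = 52)
M(o) = 52
j = -22069/7800 (j = -227*1/104 - 97*1/150 = -227/104 - 97/150 = -22069/7800 ≈ -2.8294)
k = -22069/7800 ≈ -2.8294
M(-11) + k = 52 - 22069/7800 = 383531/7800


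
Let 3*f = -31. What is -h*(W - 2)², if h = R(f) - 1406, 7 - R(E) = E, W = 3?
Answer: 4166/3 ≈ 1388.7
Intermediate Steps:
f = -31/3 (f = (⅓)*(-31) = -31/3 ≈ -10.333)
R(E) = 7 - E
h = -4166/3 (h = (7 - 1*(-31/3)) - 1406 = (7 + 31/3) - 1406 = 52/3 - 1406 = -4166/3 ≈ -1388.7)
-h*(W - 2)² = -(-4166)*(3 - 2)²/3 = -(-4166)*1²/3 = -(-4166)/3 = -1*(-4166/3) = 4166/3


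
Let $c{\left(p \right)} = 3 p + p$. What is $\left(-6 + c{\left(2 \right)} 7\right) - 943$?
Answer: $-893$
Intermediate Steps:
$c{\left(p \right)} = 4 p$
$\left(-6 + c{\left(2 \right)} 7\right) - 943 = \left(-6 + 4 \cdot 2 \cdot 7\right) - 943 = \left(-6 + 8 \cdot 7\right) - 943 = \left(-6 + 56\right) - 943 = 50 - 943 = -893$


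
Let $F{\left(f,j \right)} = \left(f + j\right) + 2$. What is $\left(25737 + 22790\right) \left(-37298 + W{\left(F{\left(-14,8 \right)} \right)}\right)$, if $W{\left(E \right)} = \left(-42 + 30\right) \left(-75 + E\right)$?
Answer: $-1763956450$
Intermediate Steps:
$F{\left(f,j \right)} = 2 + f + j$
$W{\left(E \right)} = 900 - 12 E$ ($W{\left(E \right)} = - 12 \left(-75 + E\right) = 900 - 12 E$)
$\left(25737 + 22790\right) \left(-37298 + W{\left(F{\left(-14,8 \right)} \right)}\right) = \left(25737 + 22790\right) \left(-37298 + \left(900 - 12 \left(2 - 14 + 8\right)\right)\right) = 48527 \left(-37298 + \left(900 - -48\right)\right) = 48527 \left(-37298 + \left(900 + 48\right)\right) = 48527 \left(-37298 + 948\right) = 48527 \left(-36350\right) = -1763956450$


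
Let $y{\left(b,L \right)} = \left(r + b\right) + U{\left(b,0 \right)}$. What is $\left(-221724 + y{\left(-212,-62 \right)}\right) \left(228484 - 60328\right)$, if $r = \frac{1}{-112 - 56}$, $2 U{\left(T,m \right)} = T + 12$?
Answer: $- \frac{522713612637}{14} \approx -3.7337 \cdot 10^{10}$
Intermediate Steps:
$U{\left(T,m \right)} = 6 + \frac{T}{2}$ ($U{\left(T,m \right)} = \frac{T + 12}{2} = \frac{12 + T}{2} = 6 + \frac{T}{2}$)
$r = - \frac{1}{168}$ ($r = \frac{1}{-168} = - \frac{1}{168} \approx -0.0059524$)
$y{\left(b,L \right)} = \frac{1007}{168} + \frac{3 b}{2}$ ($y{\left(b,L \right)} = \left(- \frac{1}{168} + b\right) + \left(6 + \frac{b}{2}\right) = \frac{1007}{168} + \frac{3 b}{2}$)
$\left(-221724 + y{\left(-212,-62 \right)}\right) \left(228484 - 60328\right) = \left(-221724 + \left(\frac{1007}{168} + \frac{3}{2} \left(-212\right)\right)\right) \left(228484 - 60328\right) = \left(-221724 + \left(\frac{1007}{168} - 318\right)\right) 168156 = \left(-221724 - \frac{52417}{168}\right) 168156 = \left(- \frac{37302049}{168}\right) 168156 = - \frac{522713612637}{14}$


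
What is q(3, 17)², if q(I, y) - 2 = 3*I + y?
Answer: 784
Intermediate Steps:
q(I, y) = 2 + y + 3*I (q(I, y) = 2 + (3*I + y) = 2 + (y + 3*I) = 2 + y + 3*I)
q(3, 17)² = (2 + 17 + 3*3)² = (2 + 17 + 9)² = 28² = 784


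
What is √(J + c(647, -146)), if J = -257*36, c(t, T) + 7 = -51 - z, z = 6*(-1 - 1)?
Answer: I*√9298 ≈ 96.426*I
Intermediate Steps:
z = -12 (z = 6*(-2) = -12)
c(t, T) = -46 (c(t, T) = -7 + (-51 - 1*(-12)) = -7 + (-51 + 12) = -7 - 39 = -46)
J = -9252
√(J + c(647, -146)) = √(-9252 - 46) = √(-9298) = I*√9298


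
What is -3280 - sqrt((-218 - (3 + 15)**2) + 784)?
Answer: -3280 - 11*sqrt(2) ≈ -3295.6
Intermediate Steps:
-3280 - sqrt((-218 - (3 + 15)**2) + 784) = -3280 - sqrt((-218 - 1*18**2) + 784) = -3280 - sqrt((-218 - 1*324) + 784) = -3280 - sqrt((-218 - 324) + 784) = -3280 - sqrt(-542 + 784) = -3280 - sqrt(242) = -3280 - 11*sqrt(2)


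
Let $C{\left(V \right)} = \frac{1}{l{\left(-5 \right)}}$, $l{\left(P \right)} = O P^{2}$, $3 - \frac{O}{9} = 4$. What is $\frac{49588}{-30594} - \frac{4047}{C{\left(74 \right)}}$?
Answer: $\frac{13929040981}{15297} \approx 9.1057 \cdot 10^{5}$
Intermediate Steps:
$O = -9$ ($O = 27 - 36 = -9$)
$l{\left(P \right)} = - 9 P^{2}$
$C{\left(V \right)} = - \frac{1}{225}$ ($C{\left(V \right)} = \frac{1}{\left(-9\right) \left(-5\right)^{2}} = \frac{1}{\left(-9\right) 25} = \frac{1}{-225} = - \frac{1}{225}$)
$\frac{49588}{-30594} - \frac{4047}{C{\left(74 \right)}} = \frac{49588}{-30594} - \frac{4047}{- \frac{1}{225}} = 49588 \left(- \frac{1}{30594}\right) - -910575 = - \frac{24794}{15297} + 910575 = \frac{13929040981}{15297}$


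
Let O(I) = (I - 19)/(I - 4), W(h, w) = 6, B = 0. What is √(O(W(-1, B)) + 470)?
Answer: 3*√206/2 ≈ 21.529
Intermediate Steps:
O(I) = (-19 + I)/(-4 + I)
√(O(W(-1, B)) + 470) = √((-19 + 6)/(-4 + 6) + 470) = √(-13/2 + 470) = √(927/2) = 3*√206/2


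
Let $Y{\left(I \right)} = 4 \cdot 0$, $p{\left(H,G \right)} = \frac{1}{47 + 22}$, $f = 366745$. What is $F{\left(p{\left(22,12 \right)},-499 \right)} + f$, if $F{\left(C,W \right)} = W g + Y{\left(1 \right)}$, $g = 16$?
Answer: $358761$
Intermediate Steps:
$p{\left(H,G \right)} = \frac{1}{69}$
$Y{\left(I \right)} = 0$
$F{\left(C,W \right)} = 16 W$ ($F{\left(C,W \right)} = W 16 + 0 = 16 W + 0 = 16 W$)
$F{\left(p{\left(22,12 \right)},-499 \right)} + f = 16 \left(-499\right) + 366745 = -7984 + 366745 = 358761$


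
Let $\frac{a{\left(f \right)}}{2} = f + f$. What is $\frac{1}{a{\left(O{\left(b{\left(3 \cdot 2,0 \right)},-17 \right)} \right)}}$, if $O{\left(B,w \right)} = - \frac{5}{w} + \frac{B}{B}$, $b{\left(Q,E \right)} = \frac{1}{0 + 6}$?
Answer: $\frac{17}{88} \approx 0.19318$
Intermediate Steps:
$b{\left(Q,E \right)} = \frac{1}{6}$
$O{\left(B,w \right)} = 1 - \frac{5}{w}$ ($O{\left(B,w \right)} = - \frac{5}{w} + 1 = 1 - \frac{5}{w}$)
$a{\left(f \right)} = 4 f$ ($a{\left(f \right)} = 2 \left(f + f\right) = 2 \cdot 2 f = 4 f$)
$\frac{1}{a{\left(O{\left(b{\left(3 \cdot 2,0 \right)},-17 \right)} \right)}} = \frac{1}{4 \frac{-5 - 17}{-17}} = \frac{1}{4 \left(\left(- \frac{1}{17}\right) \left(-22\right)\right)} = \frac{1}{4 \cdot \frac{22}{17}} = \frac{1}{\frac{88}{17}} = \frac{17}{88}$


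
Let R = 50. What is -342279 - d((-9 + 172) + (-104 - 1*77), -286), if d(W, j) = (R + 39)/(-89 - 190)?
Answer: -95495752/279 ≈ -3.4228e+5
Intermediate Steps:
d(W, j) = -89/279 (d(W, j) = (50 + 39)/(-89 - 190) = 89/(-279) = 89*(-1/279) = -89/279)
-342279 - d((-9 + 172) + (-104 - 1*77), -286) = -342279 - 1*(-89/279) = -342279 + 89/279 = -95495752/279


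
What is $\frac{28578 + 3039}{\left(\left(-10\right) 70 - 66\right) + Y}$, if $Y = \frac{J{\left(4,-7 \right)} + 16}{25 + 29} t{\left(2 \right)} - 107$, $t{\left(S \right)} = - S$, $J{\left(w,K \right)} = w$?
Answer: $- \frac{853659}{23591} \approx -36.186$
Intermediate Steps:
$Y = - \frac{2909}{27}$ ($Y = \frac{4 + 16}{25 + 29} \left(\left(-1\right) 2\right) - 107 = \frac{20}{54} \left(-2\right) - 107 = 20 \cdot \frac{1}{54} \left(-2\right) - 107 = \frac{10}{27} \left(-2\right) - 107 = - \frac{20}{27} - 107 = - \frac{2909}{27} \approx -107.74$)
$\frac{28578 + 3039}{\left(\left(-10\right) 70 - 66\right) + Y} = \frac{28578 + 3039}{\left(\left(-10\right) 70 - 66\right) - \frac{2909}{27}} = \frac{31617}{\left(-700 - 66\right) - \frac{2909}{27}} = \frac{31617}{-766 - \frac{2909}{27}} = \frac{31617}{- \frac{23591}{27}} = 31617 \left(- \frac{27}{23591}\right) = - \frac{853659}{23591}$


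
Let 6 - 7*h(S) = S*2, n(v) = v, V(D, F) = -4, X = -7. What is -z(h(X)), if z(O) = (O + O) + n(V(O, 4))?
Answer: -12/7 ≈ -1.7143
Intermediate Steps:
h(S) = 6/7 - 2*S/7 (h(S) = 6/7 - S*2/7 = 6/7 - 2*S/7)
z(O) = -4 + 2*O (z(O) = (O + O) - 4 = 2*O - 4 = -4 + 2*O)
-z(h(X)) = -(-4 + 2*(6/7 - 2/7*(-7))) = -(-4 + 2*(6/7 + 2)) = -(-4 + 2*(20/7)) = -(-4 + 40/7) = -1*12/7 = -12/7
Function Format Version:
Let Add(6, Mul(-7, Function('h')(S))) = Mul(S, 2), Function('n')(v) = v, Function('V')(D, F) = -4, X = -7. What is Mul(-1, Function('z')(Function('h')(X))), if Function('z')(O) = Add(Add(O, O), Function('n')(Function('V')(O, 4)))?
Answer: Rational(-12, 7) ≈ -1.7143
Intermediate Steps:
Function('h')(S) = Add(Rational(6, 7), Mul(Rational(-2, 7), S)) (Function('h')(S) = Add(Rational(6, 7), Mul(Rational(-1, 7), Mul(S, 2))) = Add(Rational(6, 7), Mul(Rational(-1, 7), Mul(2, S))) = Add(Rational(6, 7), Mul(Rational(-2, 7), S)))
Function('z')(O) = Add(-4, Mul(2, O)) (Function('z')(O) = Add(Add(O, O), -4) = Add(Mul(2, O), -4) = Add(-4, Mul(2, O)))
Mul(-1, Function('z')(Function('h')(X))) = Mul(-1, Add(-4, Mul(2, Add(Rational(6, 7), Mul(Rational(-2, 7), -7))))) = Mul(-1, Add(-4, Mul(2, Add(Rational(6, 7), 2)))) = Mul(-1, Add(-4, Mul(2, Rational(20, 7)))) = Mul(-1, Add(-4, Rational(40, 7))) = Mul(-1, Rational(12, 7)) = Rational(-12, 7)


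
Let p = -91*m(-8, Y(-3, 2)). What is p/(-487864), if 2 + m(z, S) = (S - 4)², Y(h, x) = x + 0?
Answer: 7/18764 ≈ 0.00037305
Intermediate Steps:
Y(h, x) = x
m(z, S) = -2 + (-4 + S)² (m(z, S) = -2 + (S - 4)² = -2 + (-4 + S)²)
p = -182 (p = -91*(-2 + (-4 + 2)²) = -91*(-2 + (-2)²) = -91*(-2 + 4) = -91*2 = -182)
p/(-487864) = -182/(-487864) = -182*(-1/487864) = 7/18764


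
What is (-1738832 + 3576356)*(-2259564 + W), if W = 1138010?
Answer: -2060882392296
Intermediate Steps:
(-1738832 + 3576356)*(-2259564 + W) = (-1738832 + 3576356)*(-2259564 + 1138010) = 1837524*(-1121554) = -2060882392296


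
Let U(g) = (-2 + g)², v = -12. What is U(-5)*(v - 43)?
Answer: -2695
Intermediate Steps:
U(-5)*(v - 43) = (-2 - 5)²*(-12 - 43) = (-7)²*(-55) = 49*(-55) = -2695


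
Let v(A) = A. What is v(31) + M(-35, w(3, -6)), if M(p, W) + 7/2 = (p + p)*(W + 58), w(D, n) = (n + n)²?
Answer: -28225/2 ≈ -14113.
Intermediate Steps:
w(D, n) = 4*n² (w(D, n) = (2*n)² = 4*n²)
M(p, W) = -7/2 + 2*p*(58 + W) (M(p, W) = -7/2 + (p + p)*(W + 58) = -7/2 + (2*p)*(58 + W) = -7/2 + 2*p*(58 + W))
v(31) + M(-35, w(3, -6)) = 31 + (-7/2 + 116*(-35) + 2*(4*(-6)²)*(-35)) = 31 + (-7/2 - 4060 + 2*(4*36)*(-35)) = 31 + (-7/2 - 4060 + 2*144*(-35)) = 31 + (-7/2 - 4060 - 10080) = 31 - 28287/2 = -28225/2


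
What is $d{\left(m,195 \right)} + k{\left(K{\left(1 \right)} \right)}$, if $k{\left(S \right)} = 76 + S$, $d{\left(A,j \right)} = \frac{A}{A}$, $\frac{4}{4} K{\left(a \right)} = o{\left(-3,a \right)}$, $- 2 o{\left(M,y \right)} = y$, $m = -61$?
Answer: $\frac{153}{2} \approx 76.5$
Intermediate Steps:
$o{\left(M,y \right)} = - \frac{y}{2}$
$K{\left(a \right)} = - \frac{a}{2}$
$d{\left(A,j \right)} = 1$
$d{\left(m,195 \right)} + k{\left(K{\left(1 \right)} \right)} = 1 + \left(76 - \frac{1}{2}\right) = 1 + \frac{151}{2} = \frac{153}{2}$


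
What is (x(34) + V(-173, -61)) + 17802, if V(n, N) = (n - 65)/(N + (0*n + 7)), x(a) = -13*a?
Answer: 468839/27 ≈ 17364.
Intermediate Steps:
V(n, N) = (-65 + n)/(7 + N) (V(n, N) = (-65 + n)/(N + (0 + 7)) = (-65 + n)/(N + 7) = (-65 + n)/(7 + N))
(x(34) + V(-173, -61)) + 17802 = (-13*34 + (-65 - 173)/(7 - 61)) + 17802 = (-442 - 238/(-54)) + 17802 = (-442 - 1/54*(-238)) + 17802 = (-442 + 119/27) + 17802 = -11815/27 + 17802 = 468839/27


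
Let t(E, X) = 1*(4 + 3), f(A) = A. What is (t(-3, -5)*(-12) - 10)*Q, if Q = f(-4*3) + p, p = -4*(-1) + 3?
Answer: 470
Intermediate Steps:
p = 7 (p = 4 + 3 = 7)
t(E, X) = 7 (t(E, X) = 1*7 = 7)
Q = -5 (Q = -4*3 + 7 = -12 + 7 = -5)
(t(-3, -5)*(-12) - 10)*Q = (7*(-12) - 10)*(-5) = (-84 - 10)*(-5) = -94*(-5) = 470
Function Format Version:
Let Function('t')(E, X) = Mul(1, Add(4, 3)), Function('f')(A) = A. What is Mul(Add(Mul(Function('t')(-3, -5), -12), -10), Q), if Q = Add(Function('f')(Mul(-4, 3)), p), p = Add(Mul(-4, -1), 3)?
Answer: 470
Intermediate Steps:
p = 7 (p = Add(4, 3) = 7)
Function('t')(E, X) = 7 (Function('t')(E, X) = Mul(1, 7) = 7)
Q = -5 (Q = Add(Mul(-4, 3), 7) = Add(-12, 7) = -5)
Mul(Add(Mul(Function('t')(-3, -5), -12), -10), Q) = Mul(Add(Mul(7, -12), -10), -5) = Mul(Add(-84, -10), -5) = Mul(-94, -5) = 470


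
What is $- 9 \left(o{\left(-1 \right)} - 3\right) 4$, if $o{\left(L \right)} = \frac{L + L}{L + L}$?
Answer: $72$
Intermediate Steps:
$o{\left(L \right)} = 1$ ($o{\left(L \right)} = \frac{2 L}{2 L} = 2 L \frac{1}{2 L} = 1$)
$- 9 \left(o{\left(-1 \right)} - 3\right) 4 = - 9 \left(1 - 3\right) 4 = - 9 \left(\left(-2\right) 4\right) = \left(-9\right) \left(-8\right) = 72$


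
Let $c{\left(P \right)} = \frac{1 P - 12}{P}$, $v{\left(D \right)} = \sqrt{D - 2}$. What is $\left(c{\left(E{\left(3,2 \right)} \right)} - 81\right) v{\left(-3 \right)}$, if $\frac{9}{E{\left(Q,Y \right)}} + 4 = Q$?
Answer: $- \frac{236 i \sqrt{5}}{3} \approx - 175.9 i$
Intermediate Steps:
$E{\left(Q,Y \right)} = \frac{9}{-4 + Q}$
$v{\left(D \right)} = \sqrt{-2 + D}$
$c{\left(P \right)} = \frac{-12 + P}{P}$ ($c{\left(P \right)} = \frac{P - 12}{P} = \frac{-12 + P}{P}$)
$\left(c{\left(E{\left(3,2 \right)} \right)} - 81\right) v{\left(-3 \right)} = \left(\frac{-12 + \frac{9}{-4 + 3}}{9 \frac{1}{-4 + 3}} - 81\right) \sqrt{-2 - 3} = \left(\frac{-12 + \frac{9}{-1}}{9 \frac{1}{-1}} - 81\right) \sqrt{-5} = \left(\frac{-12 + 9 \left(-1\right)}{9 \left(-1\right)} - 81\right) i \sqrt{5} = \left(\frac{-12 - 9}{-9} - 81\right) i \sqrt{5} = \left(\left(- \frac{1}{9}\right) \left(-21\right) - 81\right) i \sqrt{5} = \left(\frac{7}{3} - 81\right) i \sqrt{5} = - \frac{236 i \sqrt{5}}{3}$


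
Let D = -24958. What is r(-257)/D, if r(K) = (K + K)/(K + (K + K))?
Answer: -1/37437 ≈ -2.6712e-5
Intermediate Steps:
r(K) = 2/3 (r(K) = (2*K)/(K + 2*K) = (2*K)/((3*K)) = (2*K)*(1/(3*K)) = 2/3)
r(-257)/D = (2/3)/(-24958) = (2/3)*(-1/24958) = -1/37437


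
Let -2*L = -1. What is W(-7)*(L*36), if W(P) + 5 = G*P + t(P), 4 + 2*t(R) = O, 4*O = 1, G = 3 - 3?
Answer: -495/4 ≈ -123.75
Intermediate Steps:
G = 0
O = 1/4 (O = (1/4)*1 = 1/4 ≈ 0.25000)
t(R) = -15/8 (t(R) = -2 + (1/2)*(1/4) = -2 + 1/8 = -15/8)
L = 1/2 (L = -1/2*(-1) = 1/2 ≈ 0.50000)
W(P) = -55/8 (W(P) = -5 + (0*P - 15/8) = -5 + (0 - 15/8) = -5 - 15/8 = -55/8)
W(-7)*(L*36) = -55*36/16 = -55/8*18 = -495/4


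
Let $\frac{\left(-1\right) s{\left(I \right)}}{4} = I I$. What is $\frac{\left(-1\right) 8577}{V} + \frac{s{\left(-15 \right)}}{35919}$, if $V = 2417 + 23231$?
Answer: $- \frac{36795607}{102361168} \approx -0.35947$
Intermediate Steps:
$s{\left(I \right)} = - 4 I^{2}$ ($s{\left(I \right)} = - 4 I I = - 4 I^{2}$)
$V = 25648$
$\frac{\left(-1\right) 8577}{V} + \frac{s{\left(-15 \right)}}{35919} = \frac{\left(-1\right) 8577}{25648} + \frac{\left(-4\right) \left(-15\right)^{2}}{35919} = \left(-8577\right) \frac{1}{25648} + \left(-4\right) 225 \cdot \frac{1}{35919} = - \frac{8577}{25648} - \frac{100}{3991} = - \frac{36795607}{102361168}$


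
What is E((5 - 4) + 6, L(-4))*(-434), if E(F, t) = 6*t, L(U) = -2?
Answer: 5208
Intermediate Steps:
E((5 - 4) + 6, L(-4))*(-434) = (6*(-2))*(-434) = -12*(-434) = 5208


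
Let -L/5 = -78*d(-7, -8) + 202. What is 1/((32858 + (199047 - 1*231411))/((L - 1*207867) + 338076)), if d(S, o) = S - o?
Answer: 129589/494 ≈ 262.33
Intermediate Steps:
L = -620 (L = -5*(-78*(-7 - 1*(-8)) + 202) = -5*(-78*(-7 + 8) + 202) = -5*(-78*1 + 202) = -5*(-78 + 202) = -5*124 = -620)
1/((32858 + (199047 - 1*231411))/((L - 1*207867) + 338076)) = 1/((32858 + (199047 - 1*231411))/((-620 - 1*207867) + 338076)) = 1/((32858 + (199047 - 231411))/((-620 - 207867) + 338076)) = 1/((32858 - 32364)/(-208487 + 338076)) = 1/(494/129589) = 129589/494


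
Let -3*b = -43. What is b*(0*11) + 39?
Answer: 39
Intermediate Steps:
b = 43/3 (b = -⅓*(-43) = 43/3 ≈ 14.333)
b*(0*11) + 39 = 43*(0*11)/3 + 39 = (43/3)*0 + 39 = 0 + 39 = 39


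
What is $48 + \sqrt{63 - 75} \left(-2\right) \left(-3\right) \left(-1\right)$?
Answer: $48 - 12 i \sqrt{3} \approx 48.0 - 20.785 i$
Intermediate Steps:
$48 + \sqrt{63 - 75} \left(-2\right) \left(-3\right) \left(-1\right) = 48 + \sqrt{-12} \cdot 6 \left(-1\right) = 48 + 2 i \sqrt{3} \left(-6\right) = 48 - 12 i \sqrt{3}$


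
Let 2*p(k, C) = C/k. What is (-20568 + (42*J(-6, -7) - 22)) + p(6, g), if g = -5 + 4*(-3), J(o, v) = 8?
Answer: -243065/12 ≈ -20255.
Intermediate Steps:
g = -17 (g = -5 - 12 = -17)
p(k, C) = C/(2*k) (p(k, C) = (C/k)/2 = C/(2*k))
(-20568 + (42*J(-6, -7) - 22)) + p(6, g) = (-20568 + (42*8 - 22)) + (½)*(-17)/6 = (-20568 + (336 - 22)) + (½)*(-17)*(⅙) = (-20568 + 314) - 17/12 = -20254 - 17/12 = -243065/12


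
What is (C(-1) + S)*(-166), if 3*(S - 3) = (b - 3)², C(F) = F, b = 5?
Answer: -1660/3 ≈ -553.33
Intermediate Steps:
S = 13/3 (S = 3 + (5 - 3)²/3 = 3 + (⅓)*2² = 3 + (⅓)*4 = 3 + 4/3 = 13/3 ≈ 4.3333)
(C(-1) + S)*(-166) = (-1 + 13/3)*(-166) = (10/3)*(-166) = -1660/3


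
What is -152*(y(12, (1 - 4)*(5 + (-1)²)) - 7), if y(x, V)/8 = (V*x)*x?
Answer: 3152936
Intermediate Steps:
y(x, V) = 8*V*x² (y(x, V) = 8*((V*x)*x) = 8*(V*x²) = 8*V*x²)
-152*(y(12, (1 - 4)*(5 + (-1)²)) - 7) = -152*(8*((1 - 4)*(5 + (-1)²))*12² - 7) = -152*(8*(-3*(5 + 1))*144 - 7) = -152*(8*(-3*6)*144 - 7) = -152*(8*(-18)*144 - 7) = -152*(-20736 - 7) = -152*(-20743) = 3152936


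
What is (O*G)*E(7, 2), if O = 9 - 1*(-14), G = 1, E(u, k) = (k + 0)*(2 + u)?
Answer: 414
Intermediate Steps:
E(u, k) = k*(2 + u)
O = 23 (O = 9 + 14 = 23)
(O*G)*E(7, 2) = (23*1)*(2*(2 + 7)) = 23*(2*9) = 23*18 = 414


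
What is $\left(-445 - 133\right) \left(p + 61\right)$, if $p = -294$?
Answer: $134674$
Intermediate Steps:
$\left(-445 - 133\right) \left(p + 61\right) = \left(-445 - 133\right) \left(-294 + 61\right) = \left(-578\right) \left(-233\right) = 134674$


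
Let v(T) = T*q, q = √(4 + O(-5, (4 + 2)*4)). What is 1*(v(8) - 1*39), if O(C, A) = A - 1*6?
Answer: -39 + 8*√22 ≈ -1.4767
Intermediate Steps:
O(C, A) = -6 + A (O(C, A) = A - 6 = -6 + A)
q = √22 (q = √(4 + (-6 + (4 + 2)*4)) = √(4 + (-6 + 6*4)) = √(4 + (-6 + 24)) = √(4 + 18) = √22 ≈ 4.6904)
v(T) = T*√22
1*(v(8) - 1*39) = 1*(8*√22 - 1*39) = 1*(8*√22 - 39) = 1*(-39 + 8*√22) = -39 + 8*√22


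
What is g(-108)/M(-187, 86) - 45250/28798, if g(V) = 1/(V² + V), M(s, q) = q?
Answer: -22485072601/14309956584 ≈ -1.5713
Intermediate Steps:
g(V) = 1/(V + V²)
g(-108)/M(-187, 86) - 45250/28798 = (1/((-108)*(1 - 108)))/86 - 45250/28798 = -1/108/(-107)*(1/86) - 45250*1/28798 = -1/108*(-1/107)*(1/86) - 22625/14399 = (1/11556)*(1/86) - 22625/14399 = 1/993816 - 22625/14399 = -22485072601/14309956584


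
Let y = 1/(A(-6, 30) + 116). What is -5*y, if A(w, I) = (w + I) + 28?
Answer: -5/168 ≈ -0.029762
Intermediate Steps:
A(w, I) = 28 + I + w (A(w, I) = (I + w) + 28 = 28 + I + w)
y = 1/168 (y = 1/((28 + 30 - 6) + 116) = 1/(52 + 116) = 1/168 ≈ 0.0059524)
-5*y = -5*1/168 = -5/168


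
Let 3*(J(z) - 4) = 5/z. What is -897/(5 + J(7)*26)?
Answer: -18837/2419 ≈ -7.7871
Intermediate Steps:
J(z) = 4 + 5/(3*z) (J(z) = 4 + (5/z)/3 = 4 + 5/(3*z))
-897/(5 + J(7)*26) = -897/(5 + (4 + (5/3)/7)*26) = -897/(5 + (4 + (5/3)*(1/7))*26) = -897/(5 + (4 + 5/21)*26) = -897/(5 + (89/21)*26) = -897/(5 + 2314/21) = -897/2419/21 = -897*21/2419 = -18837/2419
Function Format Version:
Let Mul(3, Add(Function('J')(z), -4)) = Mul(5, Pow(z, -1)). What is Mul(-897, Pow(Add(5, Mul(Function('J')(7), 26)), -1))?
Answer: Rational(-18837, 2419) ≈ -7.7871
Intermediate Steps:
Function('J')(z) = Add(4, Mul(Rational(5, 3), Pow(z, -1))) (Function('J')(z) = Add(4, Mul(Rational(1, 3), Mul(5, Pow(z, -1)))) = Add(4, Mul(Rational(5, 3), Pow(z, -1))))
Mul(-897, Pow(Add(5, Mul(Function('J')(7), 26)), -1)) = Mul(-897, Pow(Add(5, Mul(Add(4, Mul(Rational(5, 3), Pow(7, -1))), 26)), -1)) = Mul(-897, Pow(Add(5, Mul(Add(4, Mul(Rational(5, 3), Rational(1, 7))), 26)), -1)) = Mul(-897, Pow(Add(5, Mul(Add(4, Rational(5, 21)), 26)), -1)) = Mul(-897, Pow(Add(5, Mul(Rational(89, 21), 26)), -1)) = Mul(-897, Pow(Add(5, Rational(2314, 21)), -1)) = Mul(-897, Pow(Rational(2419, 21), -1)) = Mul(-897, Rational(21, 2419)) = Rational(-18837, 2419)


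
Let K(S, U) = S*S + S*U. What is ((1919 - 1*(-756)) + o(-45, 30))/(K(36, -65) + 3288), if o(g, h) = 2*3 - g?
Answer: 1363/1122 ≈ 1.2148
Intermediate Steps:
o(g, h) = 6 - g
K(S, U) = S**2 + S*U
((1919 - 1*(-756)) + o(-45, 30))/(K(36, -65) + 3288) = ((1919 - 1*(-756)) + (6 - 1*(-45)))/(36*(36 - 65) + 3288) = ((1919 + 756) + (6 + 45))/(36*(-29) + 3288) = (2675 + 51)/(-1044 + 3288) = 2726/2244 = 2726*(1/2244) = 1363/1122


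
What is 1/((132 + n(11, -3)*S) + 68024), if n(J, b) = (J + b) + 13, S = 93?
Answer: 1/70109 ≈ 1.4263e-5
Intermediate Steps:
n(J, b) = 13 + J + b
1/((132 + n(11, -3)*S) + 68024) = 1/((132 + (13 + 11 - 3)*93) + 68024) = 1/((132 + 21*93) + 68024) = 1/((132 + 1953) + 68024) = 1/(2085 + 68024) = 1/70109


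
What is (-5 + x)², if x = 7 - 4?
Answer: 4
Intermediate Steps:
x = 3
(-5 + x)² = (-5 + 3)² = (-2)² = 4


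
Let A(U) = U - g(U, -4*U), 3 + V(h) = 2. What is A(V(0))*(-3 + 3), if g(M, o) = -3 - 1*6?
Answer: 0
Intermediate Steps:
V(h) = -1 (V(h) = -3 + 2 = -1)
g(M, o) = -9 (g(M, o) = -3 - 6 = -9)
A(U) = 9 + U (A(U) = U - 1*(-9) = U + 9 = 9 + U)
A(V(0))*(-3 + 3) = (9 - 1)*(-3 + 3) = 8*0 = 0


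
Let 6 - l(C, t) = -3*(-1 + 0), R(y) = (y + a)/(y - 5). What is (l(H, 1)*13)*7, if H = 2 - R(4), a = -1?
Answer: 273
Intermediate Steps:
R(y) = (-1 + y)/(-5 + y) (R(y) = (y - 1)/(y - 5) = (-1 + y)/(-5 + y))
H = 5 (H = 2 - (-1 + 4)/(-5 + 4) = 2 - 3/(-1) = 2 - (-1)*3 = 2 - 1*(-3) = 2 + 3 = 5)
l(C, t) = 3 (l(C, t) = 6 - (-3)*(-1 + 0) = 6 - (-3)*(-1) = 6 - 1*3 = 6 - 3 = 3)
(l(H, 1)*13)*7 = (3*13)*7 = 39*7 = 273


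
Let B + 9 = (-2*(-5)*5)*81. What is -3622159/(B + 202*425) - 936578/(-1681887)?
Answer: -6007872201035/151186504317 ≈ -39.738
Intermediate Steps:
B = 4041 (B = -9 + (-2*(-5)*5)*81 = -9 + (10*5)*81 = -9 + 50*81 = -9 + 4050 = 4041)
-3622159/(B + 202*425) - 936578/(-1681887) = -3622159/(4041 + 202*425) - 936578/(-1681887) = -3622159/(4041 + 85850) - 936578*(-1/1681887) = -3622159/89891 + 936578/1681887 = -6007872201035/151186504317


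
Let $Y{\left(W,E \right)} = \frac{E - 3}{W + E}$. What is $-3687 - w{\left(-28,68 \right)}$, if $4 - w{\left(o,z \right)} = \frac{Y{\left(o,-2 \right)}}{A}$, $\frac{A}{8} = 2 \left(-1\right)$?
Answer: $- \frac{354337}{96} \approx -3691.0$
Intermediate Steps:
$Y{\left(W,E \right)} = \frac{-3 + E}{E + W}$
$A = -16$ ($A = 8 \cdot 2 \left(-1\right) = 8 \left(-2\right) = -16$)
$w{\left(o,z \right)} = 4 - \frac{5}{16 \left(-2 + o\right)}$ ($w{\left(o,z \right)} = 4 - \frac{\frac{1}{-2 + o} \left(-3 - 2\right)}{-16} = 4 - \frac{1}{-2 + o} \left(-5\right) \left(- \frac{1}{16}\right) = 4 - - \frac{5}{-2 + o} \left(- \frac{1}{16}\right) = 4 - \frac{5}{16 \left(-2 + o\right)}$)
$-3687 - w{\left(-28,68 \right)} = -3687 - \frac{-133 + 64 \left(-28\right)}{16 \left(-2 - 28\right)} = -3687 - \frac{-133 - 1792}{16 \left(-30\right)} = -3687 - \frac{1}{16} \left(- \frac{1}{30}\right) \left(-1925\right) = -3687 - \frac{385}{96} = - \frac{354337}{96}$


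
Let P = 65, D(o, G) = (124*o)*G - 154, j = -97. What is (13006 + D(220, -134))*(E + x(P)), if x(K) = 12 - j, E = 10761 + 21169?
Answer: -116707440052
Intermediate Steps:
D(o, G) = -154 + 124*G*o (D(o, G) = 124*G*o - 154 = -154 + 124*G*o)
E = 31930
x(K) = 109 (x(K) = 12 - 1*(-97) = 12 + 97 = 109)
(13006 + D(220, -134))*(E + x(P)) = (13006 + (-154 + 124*(-134)*220))*(31930 + 109) = (13006 + (-154 - 3655520))*32039 = (13006 - 3655674)*32039 = -3642668*32039 = -116707440052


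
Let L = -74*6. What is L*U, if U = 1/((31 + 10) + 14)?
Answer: -444/55 ≈ -8.0727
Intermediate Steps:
L = -444
U = 1/55 (U = 1/(41 + 14) = 1/55 ≈ 0.018182)
L*U = -444*1/55 = -444/55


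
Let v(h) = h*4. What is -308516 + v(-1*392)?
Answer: -310084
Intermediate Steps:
v(h) = 4*h
-308516 + v(-1*392) = -308516 + 4*(-1*392) = -308516 + 4*(-392) = -308516 - 1568 = -310084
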